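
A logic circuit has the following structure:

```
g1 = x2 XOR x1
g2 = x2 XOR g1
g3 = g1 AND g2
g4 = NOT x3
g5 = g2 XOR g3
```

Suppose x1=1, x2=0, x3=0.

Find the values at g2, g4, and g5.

g2 = 1, g4 = 1, g5 = 0

g1 = x2 XOR x1 = 0 XOR 1 = 1
g2 = x2 XOR g1 = 0 XOR 1 = 1
g3 = g1 AND g2 = 1 AND 1 = 1
g4 = NOT x3 = NOT 0 = 1
g5 = g2 XOR g3 = 1 XOR 1 = 0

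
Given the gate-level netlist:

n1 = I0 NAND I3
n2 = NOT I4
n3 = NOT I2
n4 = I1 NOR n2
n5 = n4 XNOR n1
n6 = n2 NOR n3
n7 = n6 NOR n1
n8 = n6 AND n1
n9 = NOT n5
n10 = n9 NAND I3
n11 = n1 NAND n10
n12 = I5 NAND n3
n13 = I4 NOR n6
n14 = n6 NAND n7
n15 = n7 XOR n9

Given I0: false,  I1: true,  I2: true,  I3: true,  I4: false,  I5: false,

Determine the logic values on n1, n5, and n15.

n1 = I0 NAND I3 = false NAND true = true
n2 = NOT I4 = NOT false = true
n3 = NOT I2 = NOT true = false
n4 = I1 NOR n2 = true NOR true = false
n5 = n4 XNOR n1 = false XNOR true = false
n6 = n2 NOR n3 = true NOR false = false
n7 = n6 NOR n1 = false NOR true = false
n9 = NOT n5 = NOT false = true
n15 = n7 XOR n9 = false XOR true = true

n1 = true  n5 = false  n15 = true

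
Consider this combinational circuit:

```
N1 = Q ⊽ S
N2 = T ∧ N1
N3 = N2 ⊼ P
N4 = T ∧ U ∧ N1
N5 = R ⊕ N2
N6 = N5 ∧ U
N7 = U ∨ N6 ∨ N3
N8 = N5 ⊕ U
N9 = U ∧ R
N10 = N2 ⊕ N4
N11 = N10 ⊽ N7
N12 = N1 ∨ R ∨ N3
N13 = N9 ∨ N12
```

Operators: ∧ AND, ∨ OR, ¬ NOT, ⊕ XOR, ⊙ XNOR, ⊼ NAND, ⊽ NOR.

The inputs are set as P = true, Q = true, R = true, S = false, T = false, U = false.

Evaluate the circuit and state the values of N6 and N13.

N1 = Q NOR S = true NOR false = false
N2 = T AND N1 = false AND false = false
N3 = N2 NAND P = false NAND true = true
N5 = R XOR N2 = true XOR false = true
N6 = N5 AND U = true AND false = false
N9 = U AND R = false AND true = false
N12 = N1 OR R OR N3 = false OR true OR true = true
N13 = N9 OR N12 = false OR true = true

N6 = false, N13 = true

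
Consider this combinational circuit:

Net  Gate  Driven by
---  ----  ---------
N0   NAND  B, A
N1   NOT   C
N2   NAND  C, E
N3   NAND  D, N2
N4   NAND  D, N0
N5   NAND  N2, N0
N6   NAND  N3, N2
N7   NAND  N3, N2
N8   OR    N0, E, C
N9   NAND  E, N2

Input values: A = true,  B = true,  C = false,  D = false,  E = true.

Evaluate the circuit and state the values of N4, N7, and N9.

N0 = B NAND A = true NAND true = false
N2 = C NAND E = false NAND true = true
N3 = D NAND N2 = false NAND true = true
N4 = D NAND N0 = false NAND false = true
N7 = N3 NAND N2 = true NAND true = false
N9 = E NAND N2 = true NAND true = false

N4 = true, N7 = false, N9 = false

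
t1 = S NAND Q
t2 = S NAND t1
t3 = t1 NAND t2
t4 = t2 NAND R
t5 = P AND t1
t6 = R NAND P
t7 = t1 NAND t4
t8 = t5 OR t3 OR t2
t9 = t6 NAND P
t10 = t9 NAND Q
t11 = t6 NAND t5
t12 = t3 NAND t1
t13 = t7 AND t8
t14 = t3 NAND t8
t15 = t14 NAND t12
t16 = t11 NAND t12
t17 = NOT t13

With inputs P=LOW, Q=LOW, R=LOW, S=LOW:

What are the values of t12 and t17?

t12 = HIGH, t17 = HIGH

t1 = S NAND Q = LOW NAND LOW = HIGH
t2 = S NAND t1 = LOW NAND HIGH = HIGH
t3 = t1 NAND t2 = HIGH NAND HIGH = LOW
t4 = t2 NAND R = HIGH NAND LOW = HIGH
t5 = P AND t1 = LOW AND HIGH = LOW
t7 = t1 NAND t4 = HIGH NAND HIGH = LOW
t8 = t5 OR t3 OR t2 = LOW OR LOW OR HIGH = HIGH
t12 = t3 NAND t1 = LOW NAND HIGH = HIGH
t13 = t7 AND t8 = LOW AND HIGH = LOW
t17 = NOT t13 = NOT LOW = HIGH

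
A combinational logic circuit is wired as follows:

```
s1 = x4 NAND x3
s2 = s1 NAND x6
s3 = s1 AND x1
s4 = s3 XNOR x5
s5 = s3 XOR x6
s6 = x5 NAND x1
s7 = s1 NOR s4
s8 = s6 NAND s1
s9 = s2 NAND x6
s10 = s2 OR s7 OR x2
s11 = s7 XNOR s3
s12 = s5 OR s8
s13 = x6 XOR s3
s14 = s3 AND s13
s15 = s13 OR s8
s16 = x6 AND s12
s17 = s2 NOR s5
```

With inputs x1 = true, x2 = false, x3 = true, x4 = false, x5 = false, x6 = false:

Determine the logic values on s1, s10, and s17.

s1 = x4 NAND x3 = false NAND true = true
s2 = s1 NAND x6 = true NAND false = true
s3 = s1 AND x1 = true AND true = true
s4 = s3 XNOR x5 = true XNOR false = false
s5 = s3 XOR x6 = true XOR false = true
s7 = s1 NOR s4 = true NOR false = false
s10 = s2 OR s7 OR x2 = true OR false OR false = true
s17 = s2 NOR s5 = true NOR true = false

s1 = true; s10 = true; s17 = false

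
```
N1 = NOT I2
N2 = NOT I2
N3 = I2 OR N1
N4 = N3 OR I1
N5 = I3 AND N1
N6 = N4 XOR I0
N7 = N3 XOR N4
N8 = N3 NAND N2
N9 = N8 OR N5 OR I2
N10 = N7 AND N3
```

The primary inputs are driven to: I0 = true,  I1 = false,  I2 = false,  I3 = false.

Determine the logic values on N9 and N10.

N9 = false; N10 = false

N1 = NOT I2 = NOT false = true
N2 = NOT I2 = NOT false = true
N3 = I2 OR N1 = false OR true = true
N4 = N3 OR I1 = true OR false = true
N5 = I3 AND N1 = false AND true = false
N7 = N3 XOR N4 = true XOR true = false
N8 = N3 NAND N2 = true NAND true = false
N9 = N8 OR N5 OR I2 = false OR false OR false = false
N10 = N7 AND N3 = false AND true = false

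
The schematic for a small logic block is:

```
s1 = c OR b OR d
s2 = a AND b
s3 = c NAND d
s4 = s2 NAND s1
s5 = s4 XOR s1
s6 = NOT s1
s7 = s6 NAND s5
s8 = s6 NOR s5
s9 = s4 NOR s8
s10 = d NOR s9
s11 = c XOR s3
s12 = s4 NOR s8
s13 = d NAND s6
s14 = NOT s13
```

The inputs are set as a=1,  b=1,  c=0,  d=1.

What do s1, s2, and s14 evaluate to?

s1 = 1, s2 = 1, s14 = 0

s1 = c OR b OR d = 0 OR 1 OR 1 = 1
s2 = a AND b = 1 AND 1 = 1
s6 = NOT s1 = NOT 1 = 0
s13 = d NAND s6 = 1 NAND 0 = 1
s14 = NOT s13 = NOT 1 = 0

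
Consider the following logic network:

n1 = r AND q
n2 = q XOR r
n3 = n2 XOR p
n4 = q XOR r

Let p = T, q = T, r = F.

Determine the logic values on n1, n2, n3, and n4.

n1 = F  n2 = T  n3 = F  n4 = T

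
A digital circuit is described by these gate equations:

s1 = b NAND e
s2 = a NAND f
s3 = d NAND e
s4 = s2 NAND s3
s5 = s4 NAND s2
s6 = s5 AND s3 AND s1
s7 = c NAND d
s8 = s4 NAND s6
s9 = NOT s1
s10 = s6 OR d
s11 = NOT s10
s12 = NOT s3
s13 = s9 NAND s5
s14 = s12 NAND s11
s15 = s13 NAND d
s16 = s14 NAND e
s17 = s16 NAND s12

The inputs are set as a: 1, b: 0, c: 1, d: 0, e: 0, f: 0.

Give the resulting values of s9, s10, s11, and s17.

s9 = 0, s10 = 1, s11 = 0, s17 = 1

s1 = b NAND e = 0 NAND 0 = 1
s2 = a NAND f = 1 NAND 0 = 1
s3 = d NAND e = 0 NAND 0 = 1
s4 = s2 NAND s3 = 1 NAND 1 = 0
s5 = s4 NAND s2 = 0 NAND 1 = 1
s6 = s5 AND s3 AND s1 = 1 AND 1 AND 1 = 1
s9 = NOT s1 = NOT 1 = 0
s10 = s6 OR d = 1 OR 0 = 1
s11 = NOT s10 = NOT 1 = 0
s12 = NOT s3 = NOT 1 = 0
s14 = s12 NAND s11 = 0 NAND 0 = 1
s16 = s14 NAND e = 1 NAND 0 = 1
s17 = s16 NAND s12 = 1 NAND 0 = 1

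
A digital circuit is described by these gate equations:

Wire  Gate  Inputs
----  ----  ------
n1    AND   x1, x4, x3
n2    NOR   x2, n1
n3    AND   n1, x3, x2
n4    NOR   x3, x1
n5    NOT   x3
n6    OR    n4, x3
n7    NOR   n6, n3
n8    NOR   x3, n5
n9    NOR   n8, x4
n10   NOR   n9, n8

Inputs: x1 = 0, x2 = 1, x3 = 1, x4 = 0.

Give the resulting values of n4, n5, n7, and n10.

n4 = 0; n5 = 0; n7 = 0; n10 = 0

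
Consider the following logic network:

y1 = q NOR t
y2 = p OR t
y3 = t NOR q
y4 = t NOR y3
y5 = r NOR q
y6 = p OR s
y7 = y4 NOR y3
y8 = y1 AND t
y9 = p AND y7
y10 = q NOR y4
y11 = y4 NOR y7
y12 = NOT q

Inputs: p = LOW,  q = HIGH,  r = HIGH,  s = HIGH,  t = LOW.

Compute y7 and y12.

y7 = LOW, y12 = LOW

y3 = t NOR q = LOW NOR HIGH = LOW
y4 = t NOR y3 = LOW NOR LOW = HIGH
y7 = y4 NOR y3 = HIGH NOR LOW = LOW
y12 = NOT q = NOT HIGH = LOW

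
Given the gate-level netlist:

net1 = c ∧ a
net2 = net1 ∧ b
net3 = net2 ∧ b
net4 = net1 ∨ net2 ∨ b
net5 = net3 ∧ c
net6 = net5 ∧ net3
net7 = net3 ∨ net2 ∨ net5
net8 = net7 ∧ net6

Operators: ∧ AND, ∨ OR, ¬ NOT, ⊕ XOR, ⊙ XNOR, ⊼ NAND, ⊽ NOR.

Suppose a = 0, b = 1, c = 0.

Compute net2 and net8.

net2 = 0; net8 = 0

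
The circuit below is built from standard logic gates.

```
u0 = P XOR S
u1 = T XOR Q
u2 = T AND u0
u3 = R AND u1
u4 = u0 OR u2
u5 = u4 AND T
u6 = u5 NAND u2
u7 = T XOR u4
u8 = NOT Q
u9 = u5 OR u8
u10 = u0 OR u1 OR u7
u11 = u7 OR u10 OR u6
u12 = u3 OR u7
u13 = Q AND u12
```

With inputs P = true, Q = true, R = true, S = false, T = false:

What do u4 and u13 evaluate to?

u4 = true, u13 = true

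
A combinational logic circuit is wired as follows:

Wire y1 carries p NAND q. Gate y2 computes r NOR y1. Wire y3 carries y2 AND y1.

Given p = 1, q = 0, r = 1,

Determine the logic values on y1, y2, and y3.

y1 = 1, y2 = 0, y3 = 0

y1 = p NAND q = 1 NAND 0 = 1
y2 = r NOR y1 = 1 NOR 1 = 0
y3 = y2 AND y1 = 0 AND 1 = 0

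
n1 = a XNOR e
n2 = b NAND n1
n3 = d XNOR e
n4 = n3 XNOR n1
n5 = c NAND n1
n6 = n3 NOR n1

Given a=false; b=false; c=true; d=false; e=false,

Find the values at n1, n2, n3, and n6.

n1 = true; n2 = true; n3 = true; n6 = false

n1 = a XNOR e = false XNOR false = true
n2 = b NAND n1 = false NAND true = true
n3 = d XNOR e = false XNOR false = true
n6 = n3 NOR n1 = true NOR true = false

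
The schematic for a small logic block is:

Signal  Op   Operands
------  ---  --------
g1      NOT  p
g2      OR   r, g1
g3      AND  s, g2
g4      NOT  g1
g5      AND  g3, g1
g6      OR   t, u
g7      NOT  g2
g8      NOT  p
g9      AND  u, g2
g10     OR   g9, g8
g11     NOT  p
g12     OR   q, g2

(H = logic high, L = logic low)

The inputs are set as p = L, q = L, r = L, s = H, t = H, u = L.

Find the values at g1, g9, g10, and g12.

g1 = NOT p = NOT L = H
g2 = r OR g1 = L OR H = H
g8 = NOT p = NOT L = H
g9 = u AND g2 = L AND H = L
g10 = g9 OR g8 = L OR H = H
g12 = q OR g2 = L OR H = H

g1 = H  g9 = L  g10 = H  g12 = H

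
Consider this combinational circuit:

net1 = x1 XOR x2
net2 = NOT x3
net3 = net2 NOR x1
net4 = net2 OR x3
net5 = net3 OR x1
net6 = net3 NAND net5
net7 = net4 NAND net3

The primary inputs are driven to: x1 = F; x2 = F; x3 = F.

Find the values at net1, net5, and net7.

net1 = F  net5 = F  net7 = T

net1 = x1 XOR x2 = F XOR F = F
net2 = NOT x3 = NOT F = T
net3 = net2 NOR x1 = T NOR F = F
net4 = net2 OR x3 = T OR F = T
net5 = net3 OR x1 = F OR F = F
net7 = net4 NAND net3 = T NAND F = T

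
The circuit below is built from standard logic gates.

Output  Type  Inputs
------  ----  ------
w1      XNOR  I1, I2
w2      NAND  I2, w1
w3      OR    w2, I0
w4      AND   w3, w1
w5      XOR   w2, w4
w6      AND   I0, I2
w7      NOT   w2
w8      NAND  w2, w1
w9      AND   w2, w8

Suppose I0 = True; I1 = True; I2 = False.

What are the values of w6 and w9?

w6 = False, w9 = True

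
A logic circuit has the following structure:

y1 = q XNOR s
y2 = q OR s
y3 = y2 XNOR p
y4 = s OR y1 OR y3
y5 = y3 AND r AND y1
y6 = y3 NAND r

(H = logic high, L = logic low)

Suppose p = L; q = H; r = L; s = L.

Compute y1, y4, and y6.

y1 = q XNOR s = H XNOR L = L
y2 = q OR s = H OR L = H
y3 = y2 XNOR p = H XNOR L = L
y4 = s OR y1 OR y3 = L OR L OR L = L
y6 = y3 NAND r = L NAND L = H

y1 = L, y4 = L, y6 = H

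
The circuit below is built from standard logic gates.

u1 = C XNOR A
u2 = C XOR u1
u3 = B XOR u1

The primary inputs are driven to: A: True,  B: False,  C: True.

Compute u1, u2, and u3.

u1 = C XNOR A = True XNOR True = True
u2 = C XOR u1 = True XOR True = False
u3 = B XOR u1 = False XOR True = True

u1 = True  u2 = False  u3 = True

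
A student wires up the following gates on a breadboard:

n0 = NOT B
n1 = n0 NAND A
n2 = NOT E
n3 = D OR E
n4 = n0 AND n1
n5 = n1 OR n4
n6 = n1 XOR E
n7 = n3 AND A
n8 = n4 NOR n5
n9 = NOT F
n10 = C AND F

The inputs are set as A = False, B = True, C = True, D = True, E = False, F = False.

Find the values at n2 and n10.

n2 = True; n10 = False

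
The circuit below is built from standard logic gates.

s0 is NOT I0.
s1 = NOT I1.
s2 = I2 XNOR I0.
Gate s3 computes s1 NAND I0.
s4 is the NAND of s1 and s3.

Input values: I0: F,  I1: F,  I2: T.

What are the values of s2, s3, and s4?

s2 = F, s3 = T, s4 = F

s1 = NOT I1 = NOT F = T
s2 = I2 XNOR I0 = T XNOR F = F
s3 = s1 NAND I0 = T NAND F = T
s4 = s1 NAND s3 = T NAND T = F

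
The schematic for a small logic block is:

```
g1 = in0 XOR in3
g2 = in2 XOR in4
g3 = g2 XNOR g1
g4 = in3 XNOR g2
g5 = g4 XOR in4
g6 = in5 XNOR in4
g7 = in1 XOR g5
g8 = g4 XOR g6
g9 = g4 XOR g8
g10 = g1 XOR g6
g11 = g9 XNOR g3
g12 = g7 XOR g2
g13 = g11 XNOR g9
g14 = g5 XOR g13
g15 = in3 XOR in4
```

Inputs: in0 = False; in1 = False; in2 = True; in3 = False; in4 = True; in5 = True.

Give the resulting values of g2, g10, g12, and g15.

g1 = in0 XOR in3 = False XOR False = False
g2 = in2 XOR in4 = True XOR True = False
g4 = in3 XNOR g2 = False XNOR False = True
g5 = g4 XOR in4 = True XOR True = False
g6 = in5 XNOR in4 = True XNOR True = True
g7 = in1 XOR g5 = False XOR False = False
g10 = g1 XOR g6 = False XOR True = True
g12 = g7 XOR g2 = False XOR False = False
g15 = in3 XOR in4 = False XOR True = True

g2 = False, g10 = True, g12 = False, g15 = True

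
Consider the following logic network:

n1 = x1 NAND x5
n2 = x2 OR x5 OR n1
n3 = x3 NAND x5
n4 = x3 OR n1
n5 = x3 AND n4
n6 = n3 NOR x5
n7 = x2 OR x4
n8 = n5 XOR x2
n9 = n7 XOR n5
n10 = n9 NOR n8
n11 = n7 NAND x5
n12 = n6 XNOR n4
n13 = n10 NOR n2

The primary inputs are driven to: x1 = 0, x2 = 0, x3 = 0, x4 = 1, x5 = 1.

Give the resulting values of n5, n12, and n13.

n5 = 0  n12 = 0  n13 = 0

n1 = x1 NAND x5 = 0 NAND 1 = 1
n2 = x2 OR x5 OR n1 = 0 OR 1 OR 1 = 1
n3 = x3 NAND x5 = 0 NAND 1 = 1
n4 = x3 OR n1 = 0 OR 1 = 1
n5 = x3 AND n4 = 0 AND 1 = 0
n6 = n3 NOR x5 = 1 NOR 1 = 0
n7 = x2 OR x4 = 0 OR 1 = 1
n8 = n5 XOR x2 = 0 XOR 0 = 0
n9 = n7 XOR n5 = 1 XOR 0 = 1
n10 = n9 NOR n8 = 1 NOR 0 = 0
n12 = n6 XNOR n4 = 0 XNOR 1 = 0
n13 = n10 NOR n2 = 0 NOR 1 = 0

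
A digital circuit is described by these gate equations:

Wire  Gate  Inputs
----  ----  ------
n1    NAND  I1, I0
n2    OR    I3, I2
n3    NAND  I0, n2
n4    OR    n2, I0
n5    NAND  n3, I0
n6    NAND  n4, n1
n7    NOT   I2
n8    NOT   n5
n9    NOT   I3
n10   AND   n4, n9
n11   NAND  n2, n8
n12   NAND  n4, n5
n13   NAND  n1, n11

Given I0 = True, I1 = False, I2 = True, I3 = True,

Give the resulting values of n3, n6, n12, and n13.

n1 = I1 NAND I0 = False NAND True = True
n2 = I3 OR I2 = True OR True = True
n3 = I0 NAND n2 = True NAND True = False
n4 = n2 OR I0 = True OR True = True
n5 = n3 NAND I0 = False NAND True = True
n6 = n4 NAND n1 = True NAND True = False
n8 = NOT n5 = NOT True = False
n11 = n2 NAND n8 = True NAND False = True
n12 = n4 NAND n5 = True NAND True = False
n13 = n1 NAND n11 = True NAND True = False

n3 = False, n6 = False, n12 = False, n13 = False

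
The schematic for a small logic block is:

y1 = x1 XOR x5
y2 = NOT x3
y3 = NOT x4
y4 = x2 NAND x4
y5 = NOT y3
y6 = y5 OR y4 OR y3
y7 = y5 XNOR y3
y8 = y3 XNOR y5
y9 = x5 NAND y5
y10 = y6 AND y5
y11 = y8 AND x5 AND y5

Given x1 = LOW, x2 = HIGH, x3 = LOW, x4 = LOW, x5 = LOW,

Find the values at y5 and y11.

y3 = NOT x4 = NOT LOW = HIGH
y5 = NOT y3 = NOT HIGH = LOW
y8 = y3 XNOR y5 = HIGH XNOR LOW = LOW
y11 = y8 AND x5 AND y5 = LOW AND LOW AND LOW = LOW

y5 = LOW, y11 = LOW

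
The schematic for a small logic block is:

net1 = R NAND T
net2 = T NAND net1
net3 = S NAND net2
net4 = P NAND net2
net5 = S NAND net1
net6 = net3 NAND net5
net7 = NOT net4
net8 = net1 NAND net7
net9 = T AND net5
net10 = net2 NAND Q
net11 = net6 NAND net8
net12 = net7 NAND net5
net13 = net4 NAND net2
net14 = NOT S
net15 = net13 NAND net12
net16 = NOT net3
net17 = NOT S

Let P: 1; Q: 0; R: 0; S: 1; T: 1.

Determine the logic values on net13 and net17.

net13 = 1, net17 = 0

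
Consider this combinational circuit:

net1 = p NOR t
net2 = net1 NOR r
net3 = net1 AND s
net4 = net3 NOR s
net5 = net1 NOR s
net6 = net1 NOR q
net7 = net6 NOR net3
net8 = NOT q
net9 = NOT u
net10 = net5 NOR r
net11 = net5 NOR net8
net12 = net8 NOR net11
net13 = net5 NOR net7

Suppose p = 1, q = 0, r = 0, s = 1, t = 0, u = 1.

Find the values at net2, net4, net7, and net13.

net2 = 1, net4 = 0, net7 = 0, net13 = 1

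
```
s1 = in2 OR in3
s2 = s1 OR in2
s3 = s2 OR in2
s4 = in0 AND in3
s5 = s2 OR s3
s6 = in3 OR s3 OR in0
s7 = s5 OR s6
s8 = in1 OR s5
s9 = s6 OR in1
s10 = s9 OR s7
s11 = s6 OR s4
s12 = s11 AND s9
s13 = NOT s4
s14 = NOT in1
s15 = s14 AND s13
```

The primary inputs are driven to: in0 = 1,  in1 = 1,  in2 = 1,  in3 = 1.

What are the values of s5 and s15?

s1 = in2 OR in3 = 1 OR 1 = 1
s2 = s1 OR in2 = 1 OR 1 = 1
s3 = s2 OR in2 = 1 OR 1 = 1
s4 = in0 AND in3 = 1 AND 1 = 1
s5 = s2 OR s3 = 1 OR 1 = 1
s13 = NOT s4 = NOT 1 = 0
s14 = NOT in1 = NOT 1 = 0
s15 = s14 AND s13 = 0 AND 0 = 0

s5 = 1; s15 = 0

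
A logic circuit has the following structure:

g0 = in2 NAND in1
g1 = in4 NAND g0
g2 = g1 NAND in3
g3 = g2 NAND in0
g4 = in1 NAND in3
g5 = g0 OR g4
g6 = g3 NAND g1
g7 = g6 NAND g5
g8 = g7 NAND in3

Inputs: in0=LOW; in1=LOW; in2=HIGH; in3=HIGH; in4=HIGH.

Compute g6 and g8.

g6 = HIGH, g8 = HIGH

g0 = in2 NAND in1 = HIGH NAND LOW = HIGH
g1 = in4 NAND g0 = HIGH NAND HIGH = LOW
g2 = g1 NAND in3 = LOW NAND HIGH = HIGH
g3 = g2 NAND in0 = HIGH NAND LOW = HIGH
g4 = in1 NAND in3 = LOW NAND HIGH = HIGH
g5 = g0 OR g4 = HIGH OR HIGH = HIGH
g6 = g3 NAND g1 = HIGH NAND LOW = HIGH
g7 = g6 NAND g5 = HIGH NAND HIGH = LOW
g8 = g7 NAND in3 = LOW NAND HIGH = HIGH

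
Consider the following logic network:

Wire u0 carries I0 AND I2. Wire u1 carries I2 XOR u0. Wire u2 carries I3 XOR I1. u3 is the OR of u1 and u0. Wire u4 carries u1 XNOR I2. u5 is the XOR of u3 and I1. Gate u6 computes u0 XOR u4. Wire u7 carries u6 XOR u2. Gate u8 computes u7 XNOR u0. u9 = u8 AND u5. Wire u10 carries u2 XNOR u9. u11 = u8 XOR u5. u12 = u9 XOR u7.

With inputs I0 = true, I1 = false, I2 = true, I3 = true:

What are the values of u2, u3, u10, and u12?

u2 = true; u3 = true; u10 = false; u12 = false

u0 = I0 AND I2 = true AND true = true
u1 = I2 XOR u0 = true XOR true = false
u2 = I3 XOR I1 = true XOR false = true
u3 = u1 OR u0 = false OR true = true
u4 = u1 XNOR I2 = false XNOR true = false
u5 = u3 XOR I1 = true XOR false = true
u6 = u0 XOR u4 = true XOR false = true
u7 = u6 XOR u2 = true XOR true = false
u8 = u7 XNOR u0 = false XNOR true = false
u9 = u8 AND u5 = false AND true = false
u10 = u2 XNOR u9 = true XNOR false = false
u12 = u9 XOR u7 = false XOR false = false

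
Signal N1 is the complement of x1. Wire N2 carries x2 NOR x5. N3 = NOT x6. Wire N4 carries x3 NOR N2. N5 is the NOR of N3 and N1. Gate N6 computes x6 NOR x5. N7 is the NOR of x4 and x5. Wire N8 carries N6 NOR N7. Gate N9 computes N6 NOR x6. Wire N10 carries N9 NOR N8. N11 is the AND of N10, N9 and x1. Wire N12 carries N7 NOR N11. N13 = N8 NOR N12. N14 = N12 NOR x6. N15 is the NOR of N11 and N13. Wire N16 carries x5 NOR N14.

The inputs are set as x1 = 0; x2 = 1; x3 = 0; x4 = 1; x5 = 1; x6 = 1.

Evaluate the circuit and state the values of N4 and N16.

N4 = 1; N16 = 0

N2 = x2 NOR x5 = 1 NOR 1 = 0
N4 = x3 NOR N2 = 0 NOR 0 = 1
N6 = x6 NOR x5 = 1 NOR 1 = 0
N7 = x4 NOR x5 = 1 NOR 1 = 0
N8 = N6 NOR N7 = 0 NOR 0 = 1
N9 = N6 NOR x6 = 0 NOR 1 = 0
N10 = N9 NOR N8 = 0 NOR 1 = 0
N11 = N10 AND N9 AND x1 = 0 AND 0 AND 0 = 0
N12 = N7 NOR N11 = 0 NOR 0 = 1
N14 = N12 NOR x6 = 1 NOR 1 = 0
N16 = x5 NOR N14 = 1 NOR 0 = 0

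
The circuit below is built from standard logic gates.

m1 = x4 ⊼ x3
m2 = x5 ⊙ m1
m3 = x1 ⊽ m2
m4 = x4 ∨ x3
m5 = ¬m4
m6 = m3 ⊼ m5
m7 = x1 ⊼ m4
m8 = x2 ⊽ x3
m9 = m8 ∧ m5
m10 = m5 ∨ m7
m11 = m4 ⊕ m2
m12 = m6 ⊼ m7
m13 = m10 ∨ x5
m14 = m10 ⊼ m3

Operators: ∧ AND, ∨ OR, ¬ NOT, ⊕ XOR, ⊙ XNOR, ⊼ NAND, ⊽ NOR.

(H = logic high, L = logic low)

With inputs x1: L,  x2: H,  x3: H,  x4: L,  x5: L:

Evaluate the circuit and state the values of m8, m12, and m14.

m8 = L, m12 = L, m14 = L

m1 = x4 NAND x3 = L NAND H = H
m2 = x5 XNOR m1 = L XNOR H = L
m3 = x1 NOR m2 = L NOR L = H
m4 = x4 OR x3 = L OR H = H
m5 = NOT m4 = NOT H = L
m6 = m3 NAND m5 = H NAND L = H
m7 = x1 NAND m4 = L NAND H = H
m8 = x2 NOR x3 = H NOR H = L
m10 = m5 OR m7 = L OR H = H
m12 = m6 NAND m7 = H NAND H = L
m14 = m10 NAND m3 = H NAND H = L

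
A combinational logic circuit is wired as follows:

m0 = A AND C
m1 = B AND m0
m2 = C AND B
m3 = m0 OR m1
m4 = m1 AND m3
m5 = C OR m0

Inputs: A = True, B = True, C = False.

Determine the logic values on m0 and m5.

m0 = False  m5 = False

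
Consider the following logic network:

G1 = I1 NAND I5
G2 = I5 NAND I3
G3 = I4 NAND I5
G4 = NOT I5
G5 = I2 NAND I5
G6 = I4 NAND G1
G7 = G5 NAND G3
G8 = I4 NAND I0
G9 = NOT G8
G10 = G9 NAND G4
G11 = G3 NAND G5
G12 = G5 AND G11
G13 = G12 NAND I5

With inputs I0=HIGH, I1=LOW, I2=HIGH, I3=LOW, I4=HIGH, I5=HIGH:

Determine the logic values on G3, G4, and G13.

G3 = I4 NAND I5 = HIGH NAND HIGH = LOW
G4 = NOT I5 = NOT HIGH = LOW
G5 = I2 NAND I5 = HIGH NAND HIGH = LOW
G11 = G3 NAND G5 = LOW NAND LOW = HIGH
G12 = G5 AND G11 = LOW AND HIGH = LOW
G13 = G12 NAND I5 = LOW NAND HIGH = HIGH

G3 = LOW, G4 = LOW, G13 = HIGH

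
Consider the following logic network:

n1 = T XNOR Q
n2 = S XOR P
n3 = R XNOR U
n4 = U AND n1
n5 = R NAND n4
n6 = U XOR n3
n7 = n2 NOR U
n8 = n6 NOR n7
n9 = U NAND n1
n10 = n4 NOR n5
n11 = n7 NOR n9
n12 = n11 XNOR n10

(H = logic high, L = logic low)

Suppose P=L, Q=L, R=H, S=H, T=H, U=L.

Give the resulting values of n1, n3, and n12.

n1 = L; n3 = L; n12 = H

n1 = T XNOR Q = H XNOR L = L
n2 = S XOR P = H XOR L = H
n3 = R XNOR U = H XNOR L = L
n4 = U AND n1 = L AND L = L
n5 = R NAND n4 = H NAND L = H
n7 = n2 NOR U = H NOR L = L
n9 = U NAND n1 = L NAND L = H
n10 = n4 NOR n5 = L NOR H = L
n11 = n7 NOR n9 = L NOR H = L
n12 = n11 XNOR n10 = L XNOR L = H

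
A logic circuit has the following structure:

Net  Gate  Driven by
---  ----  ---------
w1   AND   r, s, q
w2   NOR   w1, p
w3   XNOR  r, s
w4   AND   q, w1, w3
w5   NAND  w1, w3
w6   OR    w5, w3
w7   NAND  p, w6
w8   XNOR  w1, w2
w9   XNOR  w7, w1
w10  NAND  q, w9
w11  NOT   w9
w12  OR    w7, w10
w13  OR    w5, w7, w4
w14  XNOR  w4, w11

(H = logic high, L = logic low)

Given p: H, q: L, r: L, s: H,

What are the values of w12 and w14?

w12 = H, w14 = H

w1 = r AND s AND q = L AND H AND L = L
w3 = r XNOR s = L XNOR H = L
w4 = q AND w1 AND w3 = L AND L AND L = L
w5 = w1 NAND w3 = L NAND L = H
w6 = w5 OR w3 = H OR L = H
w7 = p NAND w6 = H NAND H = L
w9 = w7 XNOR w1 = L XNOR L = H
w10 = q NAND w9 = L NAND H = H
w11 = NOT w9 = NOT H = L
w12 = w7 OR w10 = L OR H = H
w14 = w4 XNOR w11 = L XNOR L = H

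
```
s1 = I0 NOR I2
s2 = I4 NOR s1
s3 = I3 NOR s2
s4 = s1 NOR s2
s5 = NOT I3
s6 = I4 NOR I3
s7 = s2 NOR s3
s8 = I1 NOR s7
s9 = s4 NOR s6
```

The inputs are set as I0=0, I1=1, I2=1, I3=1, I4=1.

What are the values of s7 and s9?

s1 = I0 NOR I2 = 0 NOR 1 = 0
s2 = I4 NOR s1 = 1 NOR 0 = 0
s3 = I3 NOR s2 = 1 NOR 0 = 0
s4 = s1 NOR s2 = 0 NOR 0 = 1
s6 = I4 NOR I3 = 1 NOR 1 = 0
s7 = s2 NOR s3 = 0 NOR 0 = 1
s9 = s4 NOR s6 = 1 NOR 0 = 0

s7 = 1, s9 = 0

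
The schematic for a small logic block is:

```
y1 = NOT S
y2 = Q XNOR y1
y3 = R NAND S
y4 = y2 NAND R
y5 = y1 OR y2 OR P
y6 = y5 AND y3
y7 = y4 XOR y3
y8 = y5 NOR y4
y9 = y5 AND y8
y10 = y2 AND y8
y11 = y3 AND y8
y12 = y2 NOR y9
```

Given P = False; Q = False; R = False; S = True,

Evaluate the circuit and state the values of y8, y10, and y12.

y1 = NOT S = NOT True = False
y2 = Q XNOR y1 = False XNOR False = True
y4 = y2 NAND R = True NAND False = True
y5 = y1 OR y2 OR P = False OR True OR False = True
y8 = y5 NOR y4 = True NOR True = False
y9 = y5 AND y8 = True AND False = False
y10 = y2 AND y8 = True AND False = False
y12 = y2 NOR y9 = True NOR False = False

y8 = False, y10 = False, y12 = False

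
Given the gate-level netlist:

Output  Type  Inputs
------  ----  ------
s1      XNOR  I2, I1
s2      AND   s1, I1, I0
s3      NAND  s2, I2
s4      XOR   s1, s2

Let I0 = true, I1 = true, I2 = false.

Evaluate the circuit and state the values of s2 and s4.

s1 = I2 XNOR I1 = false XNOR true = false
s2 = s1 AND I1 AND I0 = false AND true AND true = false
s4 = s1 XOR s2 = false XOR false = false

s2 = false; s4 = false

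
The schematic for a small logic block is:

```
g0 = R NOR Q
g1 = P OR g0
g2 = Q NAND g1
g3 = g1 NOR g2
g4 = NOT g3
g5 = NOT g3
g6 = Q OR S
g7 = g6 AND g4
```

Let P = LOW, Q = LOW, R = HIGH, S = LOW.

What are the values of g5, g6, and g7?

g0 = R NOR Q = HIGH NOR LOW = LOW
g1 = P OR g0 = LOW OR LOW = LOW
g2 = Q NAND g1 = LOW NAND LOW = HIGH
g3 = g1 NOR g2 = LOW NOR HIGH = LOW
g4 = NOT g3 = NOT LOW = HIGH
g5 = NOT g3 = NOT LOW = HIGH
g6 = Q OR S = LOW OR LOW = LOW
g7 = g6 AND g4 = LOW AND HIGH = LOW

g5 = HIGH, g6 = LOW, g7 = LOW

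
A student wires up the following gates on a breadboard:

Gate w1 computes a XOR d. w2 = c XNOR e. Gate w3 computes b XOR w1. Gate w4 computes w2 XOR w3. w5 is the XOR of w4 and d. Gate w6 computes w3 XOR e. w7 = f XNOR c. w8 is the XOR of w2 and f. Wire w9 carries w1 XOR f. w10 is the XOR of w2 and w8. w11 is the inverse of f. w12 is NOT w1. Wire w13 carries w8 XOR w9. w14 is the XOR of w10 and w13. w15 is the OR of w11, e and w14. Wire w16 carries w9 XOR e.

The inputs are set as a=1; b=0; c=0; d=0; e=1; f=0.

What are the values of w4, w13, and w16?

w1 = a XOR d = 1 XOR 0 = 1
w2 = c XNOR e = 0 XNOR 1 = 0
w3 = b XOR w1 = 0 XOR 1 = 1
w4 = w2 XOR w3 = 0 XOR 1 = 1
w8 = w2 XOR f = 0 XOR 0 = 0
w9 = w1 XOR f = 1 XOR 0 = 1
w13 = w8 XOR w9 = 0 XOR 1 = 1
w16 = w9 XOR e = 1 XOR 1 = 0

w4 = 1; w13 = 1; w16 = 0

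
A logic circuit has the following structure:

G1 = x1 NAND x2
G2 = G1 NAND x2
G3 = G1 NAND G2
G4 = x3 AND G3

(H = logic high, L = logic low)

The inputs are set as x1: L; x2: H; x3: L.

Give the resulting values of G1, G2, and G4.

G1 = H, G2 = L, G4 = L

G1 = x1 NAND x2 = L NAND H = H
G2 = G1 NAND x2 = H NAND H = L
G3 = G1 NAND G2 = H NAND L = H
G4 = x3 AND G3 = L AND H = L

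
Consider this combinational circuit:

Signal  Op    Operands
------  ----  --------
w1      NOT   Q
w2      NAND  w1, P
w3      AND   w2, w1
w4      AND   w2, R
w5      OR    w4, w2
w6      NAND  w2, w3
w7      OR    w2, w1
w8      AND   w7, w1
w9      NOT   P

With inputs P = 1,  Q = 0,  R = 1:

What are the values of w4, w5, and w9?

w1 = NOT Q = NOT 0 = 1
w2 = w1 NAND P = 1 NAND 1 = 0
w4 = w2 AND R = 0 AND 1 = 0
w5 = w4 OR w2 = 0 OR 0 = 0
w9 = NOT P = NOT 1 = 0

w4 = 0, w5 = 0, w9 = 0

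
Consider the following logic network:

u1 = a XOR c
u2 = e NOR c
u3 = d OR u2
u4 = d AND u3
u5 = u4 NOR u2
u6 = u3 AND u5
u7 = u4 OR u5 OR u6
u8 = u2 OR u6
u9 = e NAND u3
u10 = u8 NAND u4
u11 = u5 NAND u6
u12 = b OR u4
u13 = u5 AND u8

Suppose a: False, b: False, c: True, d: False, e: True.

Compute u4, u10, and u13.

u2 = e NOR c = True NOR True = False
u3 = d OR u2 = False OR False = False
u4 = d AND u3 = False AND False = False
u5 = u4 NOR u2 = False NOR False = True
u6 = u3 AND u5 = False AND True = False
u8 = u2 OR u6 = False OR False = False
u10 = u8 NAND u4 = False NAND False = True
u13 = u5 AND u8 = True AND False = False

u4 = False  u10 = True  u13 = False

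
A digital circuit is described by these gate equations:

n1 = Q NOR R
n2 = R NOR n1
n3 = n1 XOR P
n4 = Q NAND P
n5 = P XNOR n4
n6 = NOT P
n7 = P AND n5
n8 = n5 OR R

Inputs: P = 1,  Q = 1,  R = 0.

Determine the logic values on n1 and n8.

n1 = 0, n8 = 0

n1 = Q NOR R = 1 NOR 0 = 0
n4 = Q NAND P = 1 NAND 1 = 0
n5 = P XNOR n4 = 1 XNOR 0 = 0
n8 = n5 OR R = 0 OR 0 = 0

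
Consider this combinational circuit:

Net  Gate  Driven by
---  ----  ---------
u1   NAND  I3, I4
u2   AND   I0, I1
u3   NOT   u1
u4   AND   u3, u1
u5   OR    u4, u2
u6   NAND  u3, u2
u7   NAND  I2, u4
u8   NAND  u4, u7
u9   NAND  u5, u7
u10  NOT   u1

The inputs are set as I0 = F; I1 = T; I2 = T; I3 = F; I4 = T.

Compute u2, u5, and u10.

u2 = F, u5 = F, u10 = F

u1 = I3 NAND I4 = F NAND T = T
u2 = I0 AND I1 = F AND T = F
u3 = NOT u1 = NOT T = F
u4 = u3 AND u1 = F AND T = F
u5 = u4 OR u2 = F OR F = F
u10 = NOT u1 = NOT T = F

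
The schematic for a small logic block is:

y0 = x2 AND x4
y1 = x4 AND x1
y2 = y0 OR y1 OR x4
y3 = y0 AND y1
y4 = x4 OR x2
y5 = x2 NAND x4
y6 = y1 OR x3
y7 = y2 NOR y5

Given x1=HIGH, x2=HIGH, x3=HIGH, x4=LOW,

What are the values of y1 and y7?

y0 = x2 AND x4 = HIGH AND LOW = LOW
y1 = x4 AND x1 = LOW AND HIGH = LOW
y2 = y0 OR y1 OR x4 = LOW OR LOW OR LOW = LOW
y5 = x2 NAND x4 = HIGH NAND LOW = HIGH
y7 = y2 NOR y5 = LOW NOR HIGH = LOW

y1 = LOW, y7 = LOW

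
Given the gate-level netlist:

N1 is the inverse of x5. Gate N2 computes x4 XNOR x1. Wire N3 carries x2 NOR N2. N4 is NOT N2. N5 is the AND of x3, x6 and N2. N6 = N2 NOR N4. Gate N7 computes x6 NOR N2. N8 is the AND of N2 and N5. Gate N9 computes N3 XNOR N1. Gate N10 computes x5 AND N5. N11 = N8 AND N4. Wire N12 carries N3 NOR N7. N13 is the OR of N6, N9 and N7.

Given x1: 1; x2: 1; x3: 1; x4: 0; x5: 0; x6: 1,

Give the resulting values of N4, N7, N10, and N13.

N1 = NOT x5 = NOT 0 = 1
N2 = x4 XNOR x1 = 0 XNOR 1 = 0
N3 = x2 NOR N2 = 1 NOR 0 = 0
N4 = NOT N2 = NOT 0 = 1
N5 = x3 AND x6 AND N2 = 1 AND 1 AND 0 = 0
N6 = N2 NOR N4 = 0 NOR 1 = 0
N7 = x6 NOR N2 = 1 NOR 0 = 0
N9 = N3 XNOR N1 = 0 XNOR 1 = 0
N10 = x5 AND N5 = 0 AND 0 = 0
N13 = N6 OR N9 OR N7 = 0 OR 0 OR 0 = 0

N4 = 1, N7 = 0, N10 = 0, N13 = 0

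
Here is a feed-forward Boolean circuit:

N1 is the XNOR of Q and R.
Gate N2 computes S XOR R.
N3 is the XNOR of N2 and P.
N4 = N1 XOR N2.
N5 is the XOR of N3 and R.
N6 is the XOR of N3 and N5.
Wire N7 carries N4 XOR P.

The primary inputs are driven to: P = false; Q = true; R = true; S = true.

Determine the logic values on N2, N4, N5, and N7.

N2 = false, N4 = true, N5 = false, N7 = true

N1 = Q XNOR R = true XNOR true = true
N2 = S XOR R = true XOR true = false
N3 = N2 XNOR P = false XNOR false = true
N4 = N1 XOR N2 = true XOR false = true
N5 = N3 XOR R = true XOR true = false
N7 = N4 XOR P = true XOR false = true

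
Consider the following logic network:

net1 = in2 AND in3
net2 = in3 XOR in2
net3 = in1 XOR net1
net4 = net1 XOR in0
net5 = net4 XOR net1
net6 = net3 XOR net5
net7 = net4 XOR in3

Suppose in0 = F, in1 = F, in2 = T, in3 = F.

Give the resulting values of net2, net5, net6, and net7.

net1 = in2 AND in3 = T AND F = F
net2 = in3 XOR in2 = F XOR T = T
net3 = in1 XOR net1 = F XOR F = F
net4 = net1 XOR in0 = F XOR F = F
net5 = net4 XOR net1 = F XOR F = F
net6 = net3 XOR net5 = F XOR F = F
net7 = net4 XOR in3 = F XOR F = F

net2 = T, net5 = F, net6 = F, net7 = F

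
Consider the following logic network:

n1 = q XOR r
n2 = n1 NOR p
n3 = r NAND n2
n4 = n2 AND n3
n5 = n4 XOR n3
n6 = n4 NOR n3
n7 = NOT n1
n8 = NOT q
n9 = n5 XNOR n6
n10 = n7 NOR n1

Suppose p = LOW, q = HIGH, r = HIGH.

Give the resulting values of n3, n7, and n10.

n1 = q XOR r = HIGH XOR HIGH = LOW
n2 = n1 NOR p = LOW NOR LOW = HIGH
n3 = r NAND n2 = HIGH NAND HIGH = LOW
n7 = NOT n1 = NOT LOW = HIGH
n10 = n7 NOR n1 = HIGH NOR LOW = LOW

n3 = LOW; n7 = HIGH; n10 = LOW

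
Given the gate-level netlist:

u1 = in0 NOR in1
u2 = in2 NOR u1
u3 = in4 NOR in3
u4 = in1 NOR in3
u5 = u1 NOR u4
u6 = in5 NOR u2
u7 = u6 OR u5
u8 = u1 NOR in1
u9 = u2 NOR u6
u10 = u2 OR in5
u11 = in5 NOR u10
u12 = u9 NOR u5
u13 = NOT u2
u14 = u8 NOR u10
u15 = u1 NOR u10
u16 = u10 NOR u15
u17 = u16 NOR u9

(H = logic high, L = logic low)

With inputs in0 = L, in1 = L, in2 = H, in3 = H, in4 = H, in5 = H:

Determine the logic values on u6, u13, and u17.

u6 = L, u13 = H, u17 = L

u1 = in0 NOR in1 = L NOR L = H
u2 = in2 NOR u1 = H NOR H = L
u6 = in5 NOR u2 = H NOR L = L
u9 = u2 NOR u6 = L NOR L = H
u10 = u2 OR in5 = L OR H = H
u13 = NOT u2 = NOT L = H
u15 = u1 NOR u10 = H NOR H = L
u16 = u10 NOR u15 = H NOR L = L
u17 = u16 NOR u9 = L NOR H = L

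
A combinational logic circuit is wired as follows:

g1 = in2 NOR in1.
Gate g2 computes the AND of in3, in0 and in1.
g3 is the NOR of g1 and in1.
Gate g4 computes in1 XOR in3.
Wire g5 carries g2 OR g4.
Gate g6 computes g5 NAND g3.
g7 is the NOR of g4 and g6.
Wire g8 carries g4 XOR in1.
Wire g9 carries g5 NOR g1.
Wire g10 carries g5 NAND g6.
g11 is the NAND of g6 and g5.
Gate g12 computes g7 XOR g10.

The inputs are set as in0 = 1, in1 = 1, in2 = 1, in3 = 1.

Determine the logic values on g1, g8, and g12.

g1 = in2 NOR in1 = 1 NOR 1 = 0
g2 = in3 AND in0 AND in1 = 1 AND 1 AND 1 = 1
g3 = g1 NOR in1 = 0 NOR 1 = 0
g4 = in1 XOR in3 = 1 XOR 1 = 0
g5 = g2 OR g4 = 1 OR 0 = 1
g6 = g5 NAND g3 = 1 NAND 0 = 1
g7 = g4 NOR g6 = 0 NOR 1 = 0
g8 = g4 XOR in1 = 0 XOR 1 = 1
g10 = g5 NAND g6 = 1 NAND 1 = 0
g12 = g7 XOR g10 = 0 XOR 0 = 0

g1 = 0, g8 = 1, g12 = 0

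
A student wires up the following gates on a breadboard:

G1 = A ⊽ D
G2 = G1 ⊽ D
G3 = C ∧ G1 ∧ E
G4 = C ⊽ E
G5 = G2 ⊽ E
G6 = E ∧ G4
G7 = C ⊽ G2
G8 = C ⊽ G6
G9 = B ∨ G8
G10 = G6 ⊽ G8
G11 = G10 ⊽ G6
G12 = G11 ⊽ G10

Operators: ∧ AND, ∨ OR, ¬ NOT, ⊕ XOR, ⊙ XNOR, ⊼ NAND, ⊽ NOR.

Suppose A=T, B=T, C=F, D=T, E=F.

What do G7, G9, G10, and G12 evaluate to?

G1 = A NOR D = T NOR T = F
G2 = G1 NOR D = F NOR T = F
G4 = C NOR E = F NOR F = T
G6 = E AND G4 = F AND T = F
G7 = C NOR G2 = F NOR F = T
G8 = C NOR G6 = F NOR F = T
G9 = B OR G8 = T OR T = T
G10 = G6 NOR G8 = F NOR T = F
G11 = G10 NOR G6 = F NOR F = T
G12 = G11 NOR G10 = T NOR F = F

G7 = T  G9 = T  G10 = F  G12 = F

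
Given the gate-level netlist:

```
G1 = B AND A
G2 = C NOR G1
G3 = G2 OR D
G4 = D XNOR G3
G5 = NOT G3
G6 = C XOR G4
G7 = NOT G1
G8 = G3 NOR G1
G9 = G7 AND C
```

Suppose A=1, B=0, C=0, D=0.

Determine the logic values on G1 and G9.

G1 = 0, G9 = 0

G1 = B AND A = 0 AND 1 = 0
G7 = NOT G1 = NOT 0 = 1
G9 = G7 AND C = 1 AND 0 = 0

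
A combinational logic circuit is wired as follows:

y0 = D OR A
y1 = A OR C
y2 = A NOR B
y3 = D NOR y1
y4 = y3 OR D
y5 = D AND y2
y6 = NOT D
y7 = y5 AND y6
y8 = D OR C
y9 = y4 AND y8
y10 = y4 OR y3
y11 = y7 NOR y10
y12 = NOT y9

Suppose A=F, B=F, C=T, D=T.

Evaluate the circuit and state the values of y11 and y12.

y1 = A OR C = F OR T = T
y2 = A NOR B = F NOR F = T
y3 = D NOR y1 = T NOR T = F
y4 = y3 OR D = F OR T = T
y5 = D AND y2 = T AND T = T
y6 = NOT D = NOT T = F
y7 = y5 AND y6 = T AND F = F
y8 = D OR C = T OR T = T
y9 = y4 AND y8 = T AND T = T
y10 = y4 OR y3 = T OR F = T
y11 = y7 NOR y10 = F NOR T = F
y12 = NOT y9 = NOT T = F

y11 = F, y12 = F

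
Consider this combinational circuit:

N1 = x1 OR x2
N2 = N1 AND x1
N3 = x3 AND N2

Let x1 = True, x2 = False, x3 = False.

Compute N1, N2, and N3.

N1 = True, N2 = True, N3 = False

N1 = x1 OR x2 = True OR False = True
N2 = N1 AND x1 = True AND True = True
N3 = x3 AND N2 = False AND True = False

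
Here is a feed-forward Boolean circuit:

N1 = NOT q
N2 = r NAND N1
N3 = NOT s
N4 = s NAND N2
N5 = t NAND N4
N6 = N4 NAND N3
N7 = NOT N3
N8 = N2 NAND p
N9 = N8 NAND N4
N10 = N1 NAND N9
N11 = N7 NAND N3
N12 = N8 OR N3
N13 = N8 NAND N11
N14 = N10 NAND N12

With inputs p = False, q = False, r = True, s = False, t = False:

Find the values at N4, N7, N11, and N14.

N4 = True, N7 = False, N11 = True, N14 = False

N1 = NOT q = NOT False = True
N2 = r NAND N1 = True NAND True = False
N3 = NOT s = NOT False = True
N4 = s NAND N2 = False NAND False = True
N7 = NOT N3 = NOT True = False
N8 = N2 NAND p = False NAND False = True
N9 = N8 NAND N4 = True NAND True = False
N10 = N1 NAND N9 = True NAND False = True
N11 = N7 NAND N3 = False NAND True = True
N12 = N8 OR N3 = True OR True = True
N14 = N10 NAND N12 = True NAND True = False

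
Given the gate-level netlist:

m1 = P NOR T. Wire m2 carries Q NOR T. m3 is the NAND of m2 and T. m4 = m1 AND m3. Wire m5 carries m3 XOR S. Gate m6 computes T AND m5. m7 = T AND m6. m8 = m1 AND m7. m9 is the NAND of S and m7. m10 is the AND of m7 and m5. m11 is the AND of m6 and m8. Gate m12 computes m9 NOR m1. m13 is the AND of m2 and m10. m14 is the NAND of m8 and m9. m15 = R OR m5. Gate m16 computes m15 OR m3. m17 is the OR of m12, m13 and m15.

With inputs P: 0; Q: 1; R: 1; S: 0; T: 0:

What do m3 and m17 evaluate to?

m1 = P NOR T = 0 NOR 0 = 1
m2 = Q NOR T = 1 NOR 0 = 0
m3 = m2 NAND T = 0 NAND 0 = 1
m5 = m3 XOR S = 1 XOR 0 = 1
m6 = T AND m5 = 0 AND 1 = 0
m7 = T AND m6 = 0 AND 0 = 0
m9 = S NAND m7 = 0 NAND 0 = 1
m10 = m7 AND m5 = 0 AND 1 = 0
m12 = m9 NOR m1 = 1 NOR 1 = 0
m13 = m2 AND m10 = 0 AND 0 = 0
m15 = R OR m5 = 1 OR 1 = 1
m17 = m12 OR m13 OR m15 = 0 OR 0 OR 1 = 1

m3 = 1, m17 = 1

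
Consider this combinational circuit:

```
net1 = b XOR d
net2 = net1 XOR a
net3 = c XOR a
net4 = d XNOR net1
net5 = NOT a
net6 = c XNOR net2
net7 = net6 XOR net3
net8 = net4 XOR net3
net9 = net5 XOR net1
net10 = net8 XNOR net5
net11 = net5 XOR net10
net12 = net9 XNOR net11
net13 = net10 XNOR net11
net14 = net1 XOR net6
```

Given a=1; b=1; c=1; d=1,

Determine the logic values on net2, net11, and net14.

net2 = 1  net11 = 1  net14 = 1

net1 = b XOR d = 1 XOR 1 = 0
net2 = net1 XOR a = 0 XOR 1 = 1
net3 = c XOR a = 1 XOR 1 = 0
net4 = d XNOR net1 = 1 XNOR 0 = 0
net5 = NOT a = NOT 1 = 0
net6 = c XNOR net2 = 1 XNOR 1 = 1
net8 = net4 XOR net3 = 0 XOR 0 = 0
net10 = net8 XNOR net5 = 0 XNOR 0 = 1
net11 = net5 XOR net10 = 0 XOR 1 = 1
net14 = net1 XOR net6 = 0 XOR 1 = 1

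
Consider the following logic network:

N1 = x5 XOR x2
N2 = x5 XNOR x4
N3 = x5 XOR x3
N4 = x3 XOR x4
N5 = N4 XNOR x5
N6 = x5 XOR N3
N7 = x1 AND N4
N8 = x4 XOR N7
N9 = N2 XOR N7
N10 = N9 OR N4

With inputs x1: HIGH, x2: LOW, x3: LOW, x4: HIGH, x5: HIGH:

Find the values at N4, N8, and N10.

N4 = HIGH, N8 = LOW, N10 = HIGH

N2 = x5 XNOR x4 = HIGH XNOR HIGH = HIGH
N4 = x3 XOR x4 = LOW XOR HIGH = HIGH
N7 = x1 AND N4 = HIGH AND HIGH = HIGH
N8 = x4 XOR N7 = HIGH XOR HIGH = LOW
N9 = N2 XOR N7 = HIGH XOR HIGH = LOW
N10 = N9 OR N4 = LOW OR HIGH = HIGH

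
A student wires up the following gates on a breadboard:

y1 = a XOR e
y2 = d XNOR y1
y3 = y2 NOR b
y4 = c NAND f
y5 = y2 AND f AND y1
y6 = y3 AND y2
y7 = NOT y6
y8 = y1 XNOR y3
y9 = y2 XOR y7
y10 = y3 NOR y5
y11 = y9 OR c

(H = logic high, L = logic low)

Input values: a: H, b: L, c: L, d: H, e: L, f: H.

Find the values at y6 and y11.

y1 = a XOR e = H XOR L = H
y2 = d XNOR y1 = H XNOR H = H
y3 = y2 NOR b = H NOR L = L
y6 = y3 AND y2 = L AND H = L
y7 = NOT y6 = NOT L = H
y9 = y2 XOR y7 = H XOR H = L
y11 = y9 OR c = L OR L = L

y6 = L; y11 = L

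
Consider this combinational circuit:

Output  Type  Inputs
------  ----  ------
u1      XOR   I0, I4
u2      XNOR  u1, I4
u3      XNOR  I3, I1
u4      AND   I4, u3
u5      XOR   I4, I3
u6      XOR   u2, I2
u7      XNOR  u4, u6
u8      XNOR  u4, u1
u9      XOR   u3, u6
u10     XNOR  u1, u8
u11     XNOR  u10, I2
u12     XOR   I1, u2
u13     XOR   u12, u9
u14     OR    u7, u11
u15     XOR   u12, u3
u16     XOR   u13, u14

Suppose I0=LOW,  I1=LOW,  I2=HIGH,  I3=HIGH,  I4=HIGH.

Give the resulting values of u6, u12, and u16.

u1 = I0 XOR I4 = LOW XOR HIGH = HIGH
u2 = u1 XNOR I4 = HIGH XNOR HIGH = HIGH
u3 = I3 XNOR I1 = HIGH XNOR LOW = LOW
u4 = I4 AND u3 = HIGH AND LOW = LOW
u6 = u2 XOR I2 = HIGH XOR HIGH = LOW
u7 = u4 XNOR u6 = LOW XNOR LOW = HIGH
u8 = u4 XNOR u1 = LOW XNOR HIGH = LOW
u9 = u3 XOR u6 = LOW XOR LOW = LOW
u10 = u1 XNOR u8 = HIGH XNOR LOW = LOW
u11 = u10 XNOR I2 = LOW XNOR HIGH = LOW
u12 = I1 XOR u2 = LOW XOR HIGH = HIGH
u13 = u12 XOR u9 = HIGH XOR LOW = HIGH
u14 = u7 OR u11 = HIGH OR LOW = HIGH
u16 = u13 XOR u14 = HIGH XOR HIGH = LOW

u6 = LOW  u12 = HIGH  u16 = LOW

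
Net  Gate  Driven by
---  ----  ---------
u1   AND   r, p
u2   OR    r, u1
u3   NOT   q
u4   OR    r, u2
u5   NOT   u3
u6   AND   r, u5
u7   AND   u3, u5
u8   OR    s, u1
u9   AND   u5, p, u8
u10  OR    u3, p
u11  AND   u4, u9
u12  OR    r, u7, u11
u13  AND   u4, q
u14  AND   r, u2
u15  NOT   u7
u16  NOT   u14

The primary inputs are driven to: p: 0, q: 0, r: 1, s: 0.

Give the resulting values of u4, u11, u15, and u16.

u1 = r AND p = 1 AND 0 = 0
u2 = r OR u1 = 1 OR 0 = 1
u3 = NOT q = NOT 0 = 1
u4 = r OR u2 = 1 OR 1 = 1
u5 = NOT u3 = NOT 1 = 0
u7 = u3 AND u5 = 1 AND 0 = 0
u8 = s OR u1 = 0 OR 0 = 0
u9 = u5 AND p AND u8 = 0 AND 0 AND 0 = 0
u11 = u4 AND u9 = 1 AND 0 = 0
u14 = r AND u2 = 1 AND 1 = 1
u15 = NOT u7 = NOT 0 = 1
u16 = NOT u14 = NOT 1 = 0

u4 = 1; u11 = 0; u15 = 1; u16 = 0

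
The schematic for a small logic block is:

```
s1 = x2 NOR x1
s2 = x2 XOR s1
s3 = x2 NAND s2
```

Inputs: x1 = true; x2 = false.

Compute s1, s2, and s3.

s1 = false; s2 = false; s3 = true

s1 = x2 NOR x1 = false NOR true = false
s2 = x2 XOR s1 = false XOR false = false
s3 = x2 NAND s2 = false NAND false = true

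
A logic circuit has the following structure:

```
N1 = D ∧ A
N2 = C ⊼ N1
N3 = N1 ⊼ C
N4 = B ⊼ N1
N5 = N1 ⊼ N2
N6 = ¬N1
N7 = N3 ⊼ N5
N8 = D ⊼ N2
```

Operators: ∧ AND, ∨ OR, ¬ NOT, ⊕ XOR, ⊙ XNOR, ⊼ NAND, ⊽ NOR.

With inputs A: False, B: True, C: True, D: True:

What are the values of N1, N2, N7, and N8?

N1 = False; N2 = True; N7 = False; N8 = False

N1 = D AND A = True AND False = False
N2 = C NAND N1 = True NAND False = True
N3 = N1 NAND C = False NAND True = True
N5 = N1 NAND N2 = False NAND True = True
N7 = N3 NAND N5 = True NAND True = False
N8 = D NAND N2 = True NAND True = False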